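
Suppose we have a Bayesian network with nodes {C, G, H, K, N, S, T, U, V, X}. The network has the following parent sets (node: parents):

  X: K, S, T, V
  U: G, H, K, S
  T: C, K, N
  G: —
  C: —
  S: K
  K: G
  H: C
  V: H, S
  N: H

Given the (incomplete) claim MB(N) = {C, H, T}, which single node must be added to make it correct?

Parents of N: H.
N has child T.
For each child, the remaining parents (spouses of N):
  T's other parents are C, K.
MB(N) = {C, H, K, T}.
Comparing with the claimed set, K is missing.

K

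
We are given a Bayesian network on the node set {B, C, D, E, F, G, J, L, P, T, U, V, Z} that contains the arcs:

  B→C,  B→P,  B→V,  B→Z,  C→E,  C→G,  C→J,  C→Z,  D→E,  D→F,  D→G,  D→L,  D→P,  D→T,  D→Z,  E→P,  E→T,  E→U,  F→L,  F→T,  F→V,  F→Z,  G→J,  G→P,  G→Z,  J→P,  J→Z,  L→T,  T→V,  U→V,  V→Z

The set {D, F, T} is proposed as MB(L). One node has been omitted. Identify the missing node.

E

By definition, MB(L) is built from L's parents, L's children, and the co-parents of L.
L's children: T.
Parents of L: D, F.
Other parents of L's children:
  T's other parents are D, E, F.
MB(L) = {D, E, F, T}.
Comparing with the claimed set, E is missing.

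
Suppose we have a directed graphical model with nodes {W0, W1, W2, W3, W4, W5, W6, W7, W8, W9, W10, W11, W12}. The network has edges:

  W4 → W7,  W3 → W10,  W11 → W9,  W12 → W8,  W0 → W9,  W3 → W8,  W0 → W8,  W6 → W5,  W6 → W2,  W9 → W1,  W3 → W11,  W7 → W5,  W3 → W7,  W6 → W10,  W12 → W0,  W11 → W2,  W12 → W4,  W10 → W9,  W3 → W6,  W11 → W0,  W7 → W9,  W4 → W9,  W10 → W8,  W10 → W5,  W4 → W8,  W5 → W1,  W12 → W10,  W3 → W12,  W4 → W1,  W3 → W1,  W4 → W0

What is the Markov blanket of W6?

{W2, W3, W5, W7, W10, W11, W12}

Pa(W6) = {W3}.
Ch(W6) = {W2, W5, W10}.
Co-parents of W6 (other parents of its children):
  W10 also has parents W3, W12.
  W2 also has parent W11.
  W5 also has parents W7, W10.
Taking the union gives {W2, W3, W5, W7, W10, W11, W12}.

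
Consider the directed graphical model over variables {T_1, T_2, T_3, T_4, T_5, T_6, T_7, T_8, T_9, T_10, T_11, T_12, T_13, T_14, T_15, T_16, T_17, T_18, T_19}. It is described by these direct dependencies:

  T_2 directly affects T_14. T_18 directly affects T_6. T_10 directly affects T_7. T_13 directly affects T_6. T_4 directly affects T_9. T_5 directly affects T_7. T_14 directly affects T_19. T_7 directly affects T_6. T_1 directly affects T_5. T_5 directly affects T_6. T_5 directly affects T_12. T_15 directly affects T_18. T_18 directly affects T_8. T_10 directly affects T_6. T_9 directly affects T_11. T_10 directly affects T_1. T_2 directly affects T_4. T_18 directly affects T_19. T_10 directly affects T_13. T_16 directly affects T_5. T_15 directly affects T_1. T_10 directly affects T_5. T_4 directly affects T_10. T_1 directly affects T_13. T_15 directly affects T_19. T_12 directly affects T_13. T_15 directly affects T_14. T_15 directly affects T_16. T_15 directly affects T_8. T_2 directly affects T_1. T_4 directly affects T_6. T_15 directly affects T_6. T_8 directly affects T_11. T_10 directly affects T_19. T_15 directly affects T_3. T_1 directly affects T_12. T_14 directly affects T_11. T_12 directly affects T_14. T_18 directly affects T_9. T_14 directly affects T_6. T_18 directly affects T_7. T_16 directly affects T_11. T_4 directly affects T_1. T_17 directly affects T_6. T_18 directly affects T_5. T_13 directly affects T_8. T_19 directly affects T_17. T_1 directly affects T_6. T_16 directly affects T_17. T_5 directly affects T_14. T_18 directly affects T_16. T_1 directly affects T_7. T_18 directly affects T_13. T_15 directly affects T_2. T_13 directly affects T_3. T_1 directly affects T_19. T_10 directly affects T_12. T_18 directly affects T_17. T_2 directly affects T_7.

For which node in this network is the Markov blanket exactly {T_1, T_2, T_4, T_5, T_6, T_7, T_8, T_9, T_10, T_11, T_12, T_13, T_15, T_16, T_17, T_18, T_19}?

T_14

The target node must have every member of {T_1, T_2, T_4, T_5, T_6, T_7, T_8, T_9, T_10, T_11, T_12, T_13, T_15, T_16, T_17, T_18, T_19} as a parent, child, or co-parent, and no others.
Parents of T_14: T_2, T_5, T_12, T_15; children: T_6, T_11, T_19; co-parents: T_1, T_4, T_5, T_7, T_8, T_9, T_10, T_13, T_15, T_16, T_17, T_18.
These exactly cover the given set, so the node is T_14.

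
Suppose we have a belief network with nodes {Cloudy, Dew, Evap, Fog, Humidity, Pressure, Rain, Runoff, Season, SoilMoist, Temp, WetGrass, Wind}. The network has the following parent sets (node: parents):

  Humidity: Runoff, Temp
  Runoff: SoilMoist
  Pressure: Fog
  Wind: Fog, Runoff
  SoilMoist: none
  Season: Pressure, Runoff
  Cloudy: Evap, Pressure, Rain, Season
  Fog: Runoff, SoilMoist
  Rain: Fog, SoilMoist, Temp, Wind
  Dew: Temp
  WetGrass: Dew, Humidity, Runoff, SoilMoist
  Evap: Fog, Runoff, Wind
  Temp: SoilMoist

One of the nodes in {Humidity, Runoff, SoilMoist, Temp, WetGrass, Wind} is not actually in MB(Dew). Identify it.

Pa(Dew) = {Temp}.
Ch(Dew) = {WetGrass}.
Co-parents of Dew (other parents of its children):
  WetGrass: Humidity, Runoff, SoilMoist
MB(Dew) = {Humidity, Runoff, SoilMoist, Temp, WetGrass}.
Wind is neither a parent, child, nor co-parent of Dew, so it does not belong.

Wind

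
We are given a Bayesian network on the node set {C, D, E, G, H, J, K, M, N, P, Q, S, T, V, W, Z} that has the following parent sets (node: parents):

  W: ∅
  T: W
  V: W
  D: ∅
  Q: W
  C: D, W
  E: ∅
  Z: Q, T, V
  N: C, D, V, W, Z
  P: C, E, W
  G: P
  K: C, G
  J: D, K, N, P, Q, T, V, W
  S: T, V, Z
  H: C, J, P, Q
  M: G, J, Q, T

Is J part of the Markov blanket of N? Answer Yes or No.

J is a child of N.
So J ∈ MB(N).

Yes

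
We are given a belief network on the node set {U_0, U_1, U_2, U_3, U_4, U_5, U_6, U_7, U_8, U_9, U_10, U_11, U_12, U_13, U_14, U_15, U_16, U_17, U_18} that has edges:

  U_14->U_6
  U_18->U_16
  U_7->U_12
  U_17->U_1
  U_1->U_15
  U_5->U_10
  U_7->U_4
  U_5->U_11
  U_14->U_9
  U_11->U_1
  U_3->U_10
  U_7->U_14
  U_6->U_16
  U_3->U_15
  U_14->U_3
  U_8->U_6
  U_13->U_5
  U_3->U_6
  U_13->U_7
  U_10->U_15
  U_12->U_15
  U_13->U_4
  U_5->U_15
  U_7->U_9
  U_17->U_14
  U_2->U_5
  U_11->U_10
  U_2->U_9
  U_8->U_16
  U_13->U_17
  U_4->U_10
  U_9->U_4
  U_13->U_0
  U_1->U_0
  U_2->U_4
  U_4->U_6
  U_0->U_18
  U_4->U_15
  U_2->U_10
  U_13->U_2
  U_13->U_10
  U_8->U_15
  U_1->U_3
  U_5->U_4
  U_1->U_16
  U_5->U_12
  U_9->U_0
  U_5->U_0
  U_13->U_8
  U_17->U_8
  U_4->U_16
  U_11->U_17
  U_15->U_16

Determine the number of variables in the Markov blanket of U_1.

Pa(U_1) = {U_11, U_17}.
U_1 has children U_0, U_3, U_15, U_16.
Parents of each child, excluding U_1:
  U_0: U_5, U_9, U_13
  U_3: U_14
  U_15: U_3, U_4, U_5, U_8, U_10, U_12
  U_16: U_4, U_6, U_8, U_15, U_18
MB(U_1) = {U_0, U_3, U_4, U_5, U_6, U_8, U_9, U_10, U_11, U_12, U_13, U_14, U_15, U_16, U_17, U_18}, which has 16 nodes.

16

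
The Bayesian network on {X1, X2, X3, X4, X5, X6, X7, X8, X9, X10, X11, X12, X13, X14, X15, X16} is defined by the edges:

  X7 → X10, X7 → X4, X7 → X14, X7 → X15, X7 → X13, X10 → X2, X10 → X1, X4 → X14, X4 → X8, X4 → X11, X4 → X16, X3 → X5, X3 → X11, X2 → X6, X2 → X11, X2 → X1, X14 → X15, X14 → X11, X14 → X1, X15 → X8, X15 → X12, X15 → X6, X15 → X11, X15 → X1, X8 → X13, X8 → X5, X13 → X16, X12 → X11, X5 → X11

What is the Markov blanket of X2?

Recall MB(v) = parents ∪ children ∪ spouses, where spouses are the other parents of v's children.
X2's parents: X10.
Ch(X2) = {X1, X6, X11}.
Other parents of X2's children:
  X6: X15
  X11: X3, X4, X5, X12, X14, X15
  X1: X10, X14, X15
So the Markov blanket of X2 is {X1, X3, X4, X5, X6, X10, X11, X12, X14, X15}.

{X1, X3, X4, X5, X6, X10, X11, X12, X14, X15}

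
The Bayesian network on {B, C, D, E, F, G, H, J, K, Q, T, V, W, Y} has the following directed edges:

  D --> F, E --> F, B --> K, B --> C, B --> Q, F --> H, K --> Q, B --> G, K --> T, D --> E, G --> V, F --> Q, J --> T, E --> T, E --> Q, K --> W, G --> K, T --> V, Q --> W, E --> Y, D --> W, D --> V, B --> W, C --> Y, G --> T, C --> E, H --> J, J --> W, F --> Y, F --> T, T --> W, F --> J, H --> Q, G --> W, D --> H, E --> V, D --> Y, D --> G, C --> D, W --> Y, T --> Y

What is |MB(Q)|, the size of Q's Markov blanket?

10

By definition, MB(Q) is built from Q's parents, Q's children, and the co-parents of Q.
Parents of Q: B, E, F, H, K.
Children of Q: W.
Co-parents of Q (other parents of its children):
  W's other parents are B, D, G, J, K, T.
MB(Q) = {B, D, E, F, G, H, J, K, T, W}, which has 10 nodes.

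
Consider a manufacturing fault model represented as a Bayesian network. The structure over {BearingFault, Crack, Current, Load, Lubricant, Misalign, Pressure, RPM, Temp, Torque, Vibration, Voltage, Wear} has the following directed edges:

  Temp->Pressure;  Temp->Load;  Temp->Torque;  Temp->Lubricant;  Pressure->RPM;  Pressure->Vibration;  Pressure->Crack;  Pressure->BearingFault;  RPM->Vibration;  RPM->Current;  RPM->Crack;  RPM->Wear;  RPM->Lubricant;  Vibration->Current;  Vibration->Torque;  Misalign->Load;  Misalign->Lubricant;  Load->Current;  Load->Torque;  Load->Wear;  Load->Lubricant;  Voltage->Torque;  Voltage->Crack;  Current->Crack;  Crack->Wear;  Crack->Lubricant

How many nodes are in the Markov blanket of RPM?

A node's Markov blanket = Pa ∪ Ch ∪ (parents of Ch other than the node itself).
Pa(RPM) = {Pressure}.
RPM's children: Crack, Current, Lubricant, Vibration, Wear.
Other parents of RPM's children:
  parents(Vibration) \ {RPM} = {Pressure}.
  Current also has parents Load, Vibration.
  parents(Crack) \ {RPM} = {Current, Pressure, Voltage}.
  Wear's other parents are Crack, Load.
  Lubricant's other parents are Crack, Load, Misalign, Temp.
MB(RPM) = {Crack, Current, Load, Lubricant, Misalign, Pressure, Temp, Vibration, Voltage, Wear}, which has 10 nodes.

10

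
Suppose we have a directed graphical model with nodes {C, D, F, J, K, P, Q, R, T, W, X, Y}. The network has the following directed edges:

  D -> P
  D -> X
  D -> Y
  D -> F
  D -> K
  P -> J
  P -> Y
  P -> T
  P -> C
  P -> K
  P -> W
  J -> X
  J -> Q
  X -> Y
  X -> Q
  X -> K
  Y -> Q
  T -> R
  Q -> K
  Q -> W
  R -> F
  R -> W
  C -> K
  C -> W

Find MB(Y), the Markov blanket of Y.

{D, J, P, Q, X}

Pa(Y) = {D, P, X}.
Y has child Q.
For each child, the remaining parents (spouses of Y):
  parents(Q) \ {Y} = {J, X}.
MB(Y) = {D, J, P, Q, X}.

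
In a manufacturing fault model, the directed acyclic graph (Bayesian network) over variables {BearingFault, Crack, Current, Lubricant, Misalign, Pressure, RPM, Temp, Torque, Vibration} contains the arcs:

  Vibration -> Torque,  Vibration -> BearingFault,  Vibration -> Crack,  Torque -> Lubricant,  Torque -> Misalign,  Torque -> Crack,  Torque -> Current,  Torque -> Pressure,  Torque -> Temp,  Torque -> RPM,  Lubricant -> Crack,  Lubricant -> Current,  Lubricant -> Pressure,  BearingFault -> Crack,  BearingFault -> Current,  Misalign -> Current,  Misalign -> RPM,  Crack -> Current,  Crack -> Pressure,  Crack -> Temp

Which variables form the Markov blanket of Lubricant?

Parents of Lubricant: Torque.
Lubricant's children: Crack, Current, Pressure.
Other parents of Lubricant's children:
  parents(Crack) \ {Lubricant} = {BearingFault, Torque, Vibration}.
  Current also has parents BearingFault, Crack, Misalign, Torque.
  Pressure also has parents Crack, Torque.
MB(Lubricant) = {BearingFault, Crack, Current, Misalign, Pressure, Torque, Vibration}.

{BearingFault, Crack, Current, Misalign, Pressure, Torque, Vibration}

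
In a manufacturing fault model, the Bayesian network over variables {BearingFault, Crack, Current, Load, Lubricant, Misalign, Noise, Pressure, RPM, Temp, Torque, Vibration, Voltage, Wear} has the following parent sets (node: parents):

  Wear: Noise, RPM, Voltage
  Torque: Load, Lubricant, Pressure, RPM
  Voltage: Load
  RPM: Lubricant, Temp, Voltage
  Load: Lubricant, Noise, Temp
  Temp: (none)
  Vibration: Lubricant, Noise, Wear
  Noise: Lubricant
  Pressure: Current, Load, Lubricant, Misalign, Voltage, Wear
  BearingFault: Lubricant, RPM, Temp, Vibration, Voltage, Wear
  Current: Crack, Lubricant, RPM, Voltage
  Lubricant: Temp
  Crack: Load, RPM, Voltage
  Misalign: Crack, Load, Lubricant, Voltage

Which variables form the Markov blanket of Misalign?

Ch(Misalign) = {Pressure}.
Misalign's parents: Crack, Load, Lubricant, Voltage.
Parents of each child, excluding Misalign:
  Pressure: Current, Load, Lubricant, Voltage, Wear
Taking the union gives {Crack, Current, Load, Lubricant, Pressure, Voltage, Wear}.

{Crack, Current, Load, Lubricant, Pressure, Voltage, Wear}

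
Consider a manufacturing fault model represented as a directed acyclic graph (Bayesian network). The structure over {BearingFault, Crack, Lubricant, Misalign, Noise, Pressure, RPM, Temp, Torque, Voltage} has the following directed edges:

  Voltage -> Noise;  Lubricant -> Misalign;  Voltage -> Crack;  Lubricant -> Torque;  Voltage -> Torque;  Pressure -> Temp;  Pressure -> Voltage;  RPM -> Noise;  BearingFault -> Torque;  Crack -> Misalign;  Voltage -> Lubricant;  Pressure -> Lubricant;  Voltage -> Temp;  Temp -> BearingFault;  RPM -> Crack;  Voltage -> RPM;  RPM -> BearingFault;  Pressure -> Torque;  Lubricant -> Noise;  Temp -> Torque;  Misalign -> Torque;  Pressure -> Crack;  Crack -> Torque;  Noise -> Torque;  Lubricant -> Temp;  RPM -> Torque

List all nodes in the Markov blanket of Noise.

{BearingFault, Crack, Lubricant, Misalign, Pressure, RPM, Temp, Torque, Voltage}

Parents of Noise: Lubricant, RPM, Voltage.
Noise has child Torque.
For each child, the remaining parents (spouses of Noise):
  parents(Torque) \ {Noise} = {BearingFault, Crack, Lubricant, Misalign, Pressure, RPM, Temp, Voltage}.
So the Markov blanket of Noise is {BearingFault, Crack, Lubricant, Misalign, Pressure, RPM, Temp, Torque, Voltage}.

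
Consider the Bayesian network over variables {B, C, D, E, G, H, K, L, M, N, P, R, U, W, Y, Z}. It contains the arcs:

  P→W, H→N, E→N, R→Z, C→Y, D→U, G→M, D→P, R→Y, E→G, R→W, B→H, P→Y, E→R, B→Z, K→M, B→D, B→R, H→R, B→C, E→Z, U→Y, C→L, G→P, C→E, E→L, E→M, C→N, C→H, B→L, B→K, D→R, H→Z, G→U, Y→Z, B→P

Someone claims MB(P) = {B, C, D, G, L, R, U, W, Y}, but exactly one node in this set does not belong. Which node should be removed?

L

Parents of P: B, D, G.
P has children W, Y.
Parents of each child, excluding P:
  W: R
  Y: C, R, U
MB(P) = {B, C, D, G, R, U, W, Y}.
L is neither a parent, child, nor co-parent of P, so it does not belong.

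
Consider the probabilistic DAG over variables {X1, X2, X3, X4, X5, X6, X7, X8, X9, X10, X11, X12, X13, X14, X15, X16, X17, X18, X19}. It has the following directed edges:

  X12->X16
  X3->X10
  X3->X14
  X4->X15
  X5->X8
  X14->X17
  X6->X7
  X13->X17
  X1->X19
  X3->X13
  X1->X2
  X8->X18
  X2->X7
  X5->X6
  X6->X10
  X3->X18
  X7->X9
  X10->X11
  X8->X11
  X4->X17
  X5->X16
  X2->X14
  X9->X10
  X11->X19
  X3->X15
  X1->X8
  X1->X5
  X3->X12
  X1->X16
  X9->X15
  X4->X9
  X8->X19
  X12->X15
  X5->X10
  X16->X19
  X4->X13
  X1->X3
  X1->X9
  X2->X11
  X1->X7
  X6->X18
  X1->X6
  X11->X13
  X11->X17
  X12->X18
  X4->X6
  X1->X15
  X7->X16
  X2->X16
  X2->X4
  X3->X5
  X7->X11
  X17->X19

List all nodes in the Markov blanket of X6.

{X1, X2, X3, X4, X5, X7, X8, X9, X10, X12, X18}

By definition, MB(X6) is built from X6's parents, X6's children, and the co-parents of X6.
X6's parents: X1, X4, X5.
X6 has children X7, X10, X18.
Parents of each child, excluding X6:
  X7's other parents are X1, X2.
  X10 also has parents X3, X5, X9.
  X18 also has parents X3, X8, X12.
MB(X6) = {X1, X2, X3, X4, X5, X7, X8, X9, X10, X12, X18}.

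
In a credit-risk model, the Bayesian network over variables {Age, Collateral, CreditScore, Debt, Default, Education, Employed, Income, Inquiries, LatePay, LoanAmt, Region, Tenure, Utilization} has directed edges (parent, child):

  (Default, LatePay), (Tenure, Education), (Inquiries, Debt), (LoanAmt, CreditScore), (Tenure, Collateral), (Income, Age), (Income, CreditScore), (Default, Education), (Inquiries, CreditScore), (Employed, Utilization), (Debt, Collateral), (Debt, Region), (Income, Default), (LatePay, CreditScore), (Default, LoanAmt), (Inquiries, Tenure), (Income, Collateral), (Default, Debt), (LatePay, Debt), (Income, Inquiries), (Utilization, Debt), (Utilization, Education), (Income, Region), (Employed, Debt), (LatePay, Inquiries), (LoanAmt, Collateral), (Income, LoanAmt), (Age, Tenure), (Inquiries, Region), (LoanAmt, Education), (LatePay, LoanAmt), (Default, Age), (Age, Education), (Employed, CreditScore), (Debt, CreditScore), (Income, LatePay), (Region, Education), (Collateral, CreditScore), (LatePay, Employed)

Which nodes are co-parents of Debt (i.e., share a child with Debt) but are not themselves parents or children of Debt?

Children of Debt: Collateral, CreditScore, Region.
  Region: Income, Inquiries
  Collateral: Income, LoanAmt, Tenure
  CreditScore: Collateral, Employed, Income, Inquiries, LatePay, LoanAmt
Excluding nodes already adjacent to Debt (Collateral, CreditScore, Default, Employed, Inquiries, LatePay, Region, Utilization), the co-parent-only contribution is {Income, LoanAmt, Tenure}.

{Income, LoanAmt, Tenure}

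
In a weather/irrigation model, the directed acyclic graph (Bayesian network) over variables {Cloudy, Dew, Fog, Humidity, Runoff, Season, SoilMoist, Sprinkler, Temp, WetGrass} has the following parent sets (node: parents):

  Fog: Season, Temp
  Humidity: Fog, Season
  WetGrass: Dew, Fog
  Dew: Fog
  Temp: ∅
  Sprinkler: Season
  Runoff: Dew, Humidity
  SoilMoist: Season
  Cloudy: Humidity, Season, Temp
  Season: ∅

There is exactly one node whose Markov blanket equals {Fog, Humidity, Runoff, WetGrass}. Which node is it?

Dew

The target node must have every member of {Fog, Humidity, Runoff, WetGrass} as a parent, child, or co-parent, and no others.
Parents of Dew: Fog; children: Runoff, WetGrass; co-parents: Fog, Humidity.
These exactly cover the given set, so the node is Dew.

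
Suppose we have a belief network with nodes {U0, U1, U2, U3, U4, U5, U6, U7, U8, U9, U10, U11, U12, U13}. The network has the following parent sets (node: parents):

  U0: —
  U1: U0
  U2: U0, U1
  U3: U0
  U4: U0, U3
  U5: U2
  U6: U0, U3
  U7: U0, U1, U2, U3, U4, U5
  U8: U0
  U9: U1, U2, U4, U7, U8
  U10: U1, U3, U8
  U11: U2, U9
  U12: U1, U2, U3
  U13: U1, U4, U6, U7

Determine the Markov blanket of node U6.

{U0, U1, U3, U4, U7, U13}

Parents of U6: U0, U3.
U6 has child U13.
Parents of each child, excluding U6:
  parents(U13) \ {U6} = {U1, U4, U7}.
So the Markov blanket of U6 is {U0, U1, U3, U4, U7, U13}.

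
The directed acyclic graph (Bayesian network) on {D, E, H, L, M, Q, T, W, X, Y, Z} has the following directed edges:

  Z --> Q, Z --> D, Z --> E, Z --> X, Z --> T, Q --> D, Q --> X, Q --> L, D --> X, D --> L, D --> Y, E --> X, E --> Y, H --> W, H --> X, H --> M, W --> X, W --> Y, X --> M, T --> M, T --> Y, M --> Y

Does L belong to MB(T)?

No

Parents of T: Z.
Ch(T) = {M, Y}.
Other parents of T's children:
  parents(M) \ {T} = {H, X}.
  parents(Y) \ {T} = {D, E, M, W}.
MB(T) = {D, E, H, M, W, X, Y, Z}; L is not in this set.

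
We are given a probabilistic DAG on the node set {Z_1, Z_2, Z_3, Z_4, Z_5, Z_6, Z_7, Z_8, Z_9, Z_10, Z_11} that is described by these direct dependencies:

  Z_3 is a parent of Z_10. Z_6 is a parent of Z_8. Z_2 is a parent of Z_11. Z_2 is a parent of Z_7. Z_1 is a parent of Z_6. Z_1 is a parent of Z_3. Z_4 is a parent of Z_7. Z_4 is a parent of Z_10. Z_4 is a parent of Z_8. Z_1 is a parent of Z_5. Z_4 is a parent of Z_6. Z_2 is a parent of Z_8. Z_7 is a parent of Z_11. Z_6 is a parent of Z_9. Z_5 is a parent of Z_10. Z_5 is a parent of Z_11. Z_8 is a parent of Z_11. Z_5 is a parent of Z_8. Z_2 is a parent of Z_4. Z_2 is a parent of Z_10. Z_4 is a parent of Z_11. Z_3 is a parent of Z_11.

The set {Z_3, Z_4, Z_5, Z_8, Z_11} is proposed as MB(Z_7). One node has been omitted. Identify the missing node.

Z_2

Z_7 has child Z_11.
Z_7 has parents Z_2, Z_4.
Other parents of Z_7's children:
  Z_11: Z_2, Z_3, Z_4, Z_5, Z_8
MB(Z_7) = {Z_2, Z_3, Z_4, Z_5, Z_8, Z_11}.
Comparing with the claimed set, Z_2 is missing.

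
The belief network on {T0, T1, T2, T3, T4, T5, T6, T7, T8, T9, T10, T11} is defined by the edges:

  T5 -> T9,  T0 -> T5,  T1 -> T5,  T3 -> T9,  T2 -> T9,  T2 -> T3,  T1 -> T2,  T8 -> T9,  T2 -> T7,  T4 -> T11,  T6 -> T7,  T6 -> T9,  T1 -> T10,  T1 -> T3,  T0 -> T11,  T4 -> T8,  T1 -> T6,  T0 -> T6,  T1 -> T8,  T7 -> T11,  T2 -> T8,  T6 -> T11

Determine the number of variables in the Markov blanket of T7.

5

The Markov blanket of a node is its parents, its children, and the other parents of its children.
T7 has parents T2, T6.
Children of T7: T11.
Co-parents of T7 (other parents of its children):
  T11: T0, T4, T6
MB(T7) = {T0, T2, T4, T6, T11}, which has 5 nodes.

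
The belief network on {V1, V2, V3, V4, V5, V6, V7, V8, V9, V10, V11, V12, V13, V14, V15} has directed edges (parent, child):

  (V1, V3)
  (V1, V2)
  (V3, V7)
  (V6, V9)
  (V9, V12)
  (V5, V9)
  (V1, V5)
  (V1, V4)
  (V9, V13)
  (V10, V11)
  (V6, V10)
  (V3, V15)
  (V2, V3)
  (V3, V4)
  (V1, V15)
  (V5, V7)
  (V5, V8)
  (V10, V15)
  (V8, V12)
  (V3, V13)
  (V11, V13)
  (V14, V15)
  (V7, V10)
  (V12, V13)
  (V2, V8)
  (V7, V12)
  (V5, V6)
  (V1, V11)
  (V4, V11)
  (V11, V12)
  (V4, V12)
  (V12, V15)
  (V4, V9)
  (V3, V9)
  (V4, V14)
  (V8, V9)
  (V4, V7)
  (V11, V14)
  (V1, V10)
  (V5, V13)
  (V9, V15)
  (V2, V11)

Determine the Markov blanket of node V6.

Recall MB(v) = parents ∪ children ∪ spouses, where spouses are the other parents of v's children.
V6 has parent V5.
Ch(V6) = {V9, V10}.
Co-parents of V6 (other parents of its children):
  V9: V3, V4, V5, V8
  V10: V1, V7
Taking the union gives {V1, V3, V4, V5, V7, V8, V9, V10}.

{V1, V3, V4, V5, V7, V8, V9, V10}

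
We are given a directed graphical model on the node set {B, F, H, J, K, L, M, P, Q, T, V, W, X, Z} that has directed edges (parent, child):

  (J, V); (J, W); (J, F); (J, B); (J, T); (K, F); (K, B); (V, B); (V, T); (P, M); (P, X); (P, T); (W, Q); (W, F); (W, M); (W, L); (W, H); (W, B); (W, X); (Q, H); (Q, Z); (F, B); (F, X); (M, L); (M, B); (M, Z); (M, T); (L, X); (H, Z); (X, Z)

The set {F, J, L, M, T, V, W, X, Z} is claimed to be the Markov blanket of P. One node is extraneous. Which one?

The Markov blanket of a node is its parents, its children, and the other parents of its children.
Parents of P: none.
Ch(P) = {M, T, X}.
Parents of each child, excluding P:
  parents(M) \ {P} = {W}.
  X also has parents F, L, W.
  T also has parents J, M, V.
MB(P) = {F, J, L, M, T, V, W, X}.
Z is neither a parent, child, nor co-parent of P, so it does not belong.

Z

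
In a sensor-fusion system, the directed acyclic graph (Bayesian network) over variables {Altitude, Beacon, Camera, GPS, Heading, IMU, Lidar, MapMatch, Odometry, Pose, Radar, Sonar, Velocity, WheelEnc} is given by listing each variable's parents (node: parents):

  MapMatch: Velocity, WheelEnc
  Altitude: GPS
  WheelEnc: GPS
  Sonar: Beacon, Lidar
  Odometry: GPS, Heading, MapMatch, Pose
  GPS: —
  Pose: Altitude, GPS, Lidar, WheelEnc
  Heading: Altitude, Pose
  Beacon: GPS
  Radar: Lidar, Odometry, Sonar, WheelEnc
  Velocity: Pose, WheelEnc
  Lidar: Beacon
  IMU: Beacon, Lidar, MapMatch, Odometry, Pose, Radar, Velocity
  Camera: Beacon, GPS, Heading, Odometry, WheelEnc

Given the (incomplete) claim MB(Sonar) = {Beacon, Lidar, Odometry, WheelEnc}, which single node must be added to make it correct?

Radar

A node's Markov blanket = Pa ∪ Ch ∪ (parents of Ch other than the node itself).
Pa(Sonar) = {Beacon, Lidar}.
Children of Sonar: Radar.
Co-parents of Sonar (other parents of its children):
  Radar: Lidar, Odometry, WheelEnc
MB(Sonar) = {Beacon, Lidar, Odometry, Radar, WheelEnc}.
Comparing with the claimed set, Radar is missing.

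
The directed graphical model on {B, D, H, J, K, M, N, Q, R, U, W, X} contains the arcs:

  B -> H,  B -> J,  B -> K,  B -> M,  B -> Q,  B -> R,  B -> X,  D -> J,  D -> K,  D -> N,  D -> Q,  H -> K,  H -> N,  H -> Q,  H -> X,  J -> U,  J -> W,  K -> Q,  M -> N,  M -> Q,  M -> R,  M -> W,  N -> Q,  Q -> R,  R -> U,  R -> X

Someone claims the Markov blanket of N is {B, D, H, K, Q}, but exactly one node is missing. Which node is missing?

M

N's parents: D, H, M.
N has child Q.
Other parents of N's children:
  Q also has parents B, D, H, K, M.
MB(N) = {B, D, H, K, M, Q}.
Comparing with the claimed set, M is missing.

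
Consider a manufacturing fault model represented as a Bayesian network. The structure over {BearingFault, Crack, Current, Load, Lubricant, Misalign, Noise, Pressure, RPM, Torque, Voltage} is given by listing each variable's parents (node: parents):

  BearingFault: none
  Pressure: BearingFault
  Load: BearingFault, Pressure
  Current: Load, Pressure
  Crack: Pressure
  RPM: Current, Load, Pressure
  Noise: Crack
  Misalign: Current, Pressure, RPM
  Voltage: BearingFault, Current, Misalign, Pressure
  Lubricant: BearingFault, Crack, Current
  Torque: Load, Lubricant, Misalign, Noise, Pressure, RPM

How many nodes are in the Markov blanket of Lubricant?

9

By definition, MB(Lubricant) is built from Lubricant's parents, Lubricant's children, and the co-parents of Lubricant.
Lubricant's parents: BearingFault, Crack, Current.
Children of Lubricant: Torque.
Co-parents of Lubricant (other parents of its children):
  parents(Torque) \ {Lubricant} = {Load, Misalign, Noise, Pressure, RPM}.
MB(Lubricant) = {BearingFault, Crack, Current, Load, Misalign, Noise, Pressure, RPM, Torque}, which has 9 nodes.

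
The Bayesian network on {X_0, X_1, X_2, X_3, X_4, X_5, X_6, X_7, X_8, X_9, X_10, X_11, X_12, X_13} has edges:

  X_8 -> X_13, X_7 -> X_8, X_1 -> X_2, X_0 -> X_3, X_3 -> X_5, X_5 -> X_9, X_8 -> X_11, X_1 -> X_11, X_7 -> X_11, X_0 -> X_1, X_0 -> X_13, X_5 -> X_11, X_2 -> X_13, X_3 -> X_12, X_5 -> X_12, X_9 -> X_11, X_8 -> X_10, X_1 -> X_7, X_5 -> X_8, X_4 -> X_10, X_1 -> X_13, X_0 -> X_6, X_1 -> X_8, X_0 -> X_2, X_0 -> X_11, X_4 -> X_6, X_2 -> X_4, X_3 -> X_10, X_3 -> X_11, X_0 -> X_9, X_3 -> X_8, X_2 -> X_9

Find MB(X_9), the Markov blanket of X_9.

X_9's parents: X_0, X_2, X_5.
X_9 has child X_11.
Co-parents of X_9 (other parents of its children):
  X_11: X_0, X_1, X_3, X_5, X_7, X_8
So the Markov blanket of X_9 is {X_0, X_1, X_2, X_3, X_5, X_7, X_8, X_11}.

{X_0, X_1, X_2, X_3, X_5, X_7, X_8, X_11}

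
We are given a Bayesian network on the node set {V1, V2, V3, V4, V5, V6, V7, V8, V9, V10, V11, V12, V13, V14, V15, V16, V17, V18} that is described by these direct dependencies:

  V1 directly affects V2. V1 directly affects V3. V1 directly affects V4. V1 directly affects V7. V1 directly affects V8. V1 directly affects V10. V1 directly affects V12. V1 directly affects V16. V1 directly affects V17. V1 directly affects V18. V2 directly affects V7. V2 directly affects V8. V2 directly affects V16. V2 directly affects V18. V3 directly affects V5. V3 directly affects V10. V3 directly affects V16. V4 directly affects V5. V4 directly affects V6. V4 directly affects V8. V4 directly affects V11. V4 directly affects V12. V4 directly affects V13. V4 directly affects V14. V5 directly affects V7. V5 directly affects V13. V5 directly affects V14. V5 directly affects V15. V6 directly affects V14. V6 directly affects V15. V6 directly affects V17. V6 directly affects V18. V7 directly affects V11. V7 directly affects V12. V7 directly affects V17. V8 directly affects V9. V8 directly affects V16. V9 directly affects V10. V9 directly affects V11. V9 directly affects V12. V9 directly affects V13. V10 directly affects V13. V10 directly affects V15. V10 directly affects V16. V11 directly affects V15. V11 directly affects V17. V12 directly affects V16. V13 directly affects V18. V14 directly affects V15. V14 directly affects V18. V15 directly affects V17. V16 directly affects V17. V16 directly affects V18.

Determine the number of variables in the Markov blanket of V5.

Parents of V5: V3, V4.
Children of V5: V7, V13, V14, V15.
Co-parents of V5 (other parents of its children):
  V7's other parents are V1, V2.
  parents(V13) \ {V5} = {V4, V9, V10}.
  parents(V14) \ {V5} = {V4, V6}.
  V15 also has parents V6, V10, V11, V14.
MB(V5) = {V1, V2, V3, V4, V6, V7, V9, V10, V11, V13, V14, V15}, which has 12 nodes.

12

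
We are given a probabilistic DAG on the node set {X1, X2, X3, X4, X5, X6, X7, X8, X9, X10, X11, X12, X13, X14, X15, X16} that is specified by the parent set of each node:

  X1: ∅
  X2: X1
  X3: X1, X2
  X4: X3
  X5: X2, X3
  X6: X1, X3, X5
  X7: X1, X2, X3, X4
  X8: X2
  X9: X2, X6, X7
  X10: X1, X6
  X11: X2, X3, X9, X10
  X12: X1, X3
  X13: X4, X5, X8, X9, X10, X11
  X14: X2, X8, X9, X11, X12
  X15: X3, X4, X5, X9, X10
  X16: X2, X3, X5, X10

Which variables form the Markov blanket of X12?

The Markov blanket of a node is its parents, its children, and the other parents of its children.
X12's parents: X1, X3.
Ch(X12) = {X14}.
Co-parents of X12 (other parents of its children):
  X14: X2, X8, X9, X11
MB(X12) = {X1, X2, X3, X8, X9, X11, X14}.

{X1, X2, X3, X8, X9, X11, X14}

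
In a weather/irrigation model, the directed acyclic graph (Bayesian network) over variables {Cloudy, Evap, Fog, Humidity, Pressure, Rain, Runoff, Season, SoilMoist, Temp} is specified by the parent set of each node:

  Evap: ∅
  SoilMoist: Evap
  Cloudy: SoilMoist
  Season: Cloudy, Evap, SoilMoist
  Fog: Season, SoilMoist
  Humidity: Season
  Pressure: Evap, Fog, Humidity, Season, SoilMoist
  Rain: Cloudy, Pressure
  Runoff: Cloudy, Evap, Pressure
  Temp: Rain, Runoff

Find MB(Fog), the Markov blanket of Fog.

Fog has parents Season, SoilMoist.
Children of Fog: Pressure.
For each child, the remaining parents (spouses of Fog):
  Pressure: Evap, Humidity, Season, SoilMoist
So the Markov blanket of Fog is {Evap, Humidity, Pressure, Season, SoilMoist}.

{Evap, Humidity, Pressure, Season, SoilMoist}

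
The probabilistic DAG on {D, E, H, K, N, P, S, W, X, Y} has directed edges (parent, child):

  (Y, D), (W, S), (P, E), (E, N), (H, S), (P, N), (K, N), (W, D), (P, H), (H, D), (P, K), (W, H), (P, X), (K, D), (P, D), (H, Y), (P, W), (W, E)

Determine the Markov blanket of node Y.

Recall MB(v) = parents ∪ children ∪ spouses, where spouses are the other parents of v's children.
Ch(Y) = {D}.
Y has parent H.
Other parents of Y's children:
  D: H, K, P, W
MB(Y) = {D, H, K, P, W}.

{D, H, K, P, W}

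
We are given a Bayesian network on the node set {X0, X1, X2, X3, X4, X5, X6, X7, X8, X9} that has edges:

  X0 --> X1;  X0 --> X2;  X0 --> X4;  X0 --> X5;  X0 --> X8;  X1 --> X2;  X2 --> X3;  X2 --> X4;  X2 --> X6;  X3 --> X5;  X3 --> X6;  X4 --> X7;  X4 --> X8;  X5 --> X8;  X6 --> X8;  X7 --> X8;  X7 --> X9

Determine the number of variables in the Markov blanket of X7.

6

Ch(X7) = {X8, X9}.
Parents of X7: X4.
Parents of each child, excluding X7:
  X8: X0, X4, X5, X6
  X9: —
MB(X7) = {X0, X4, X5, X6, X8, X9}, which has 6 nodes.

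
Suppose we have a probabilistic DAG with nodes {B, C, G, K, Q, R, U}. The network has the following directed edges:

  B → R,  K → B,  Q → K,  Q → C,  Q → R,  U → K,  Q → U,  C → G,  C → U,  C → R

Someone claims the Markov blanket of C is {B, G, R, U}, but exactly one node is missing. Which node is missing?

By definition, MB(C) is built from C's parents, C's children, and the co-parents of C.
Pa(C) = {Q}.
Ch(C) = {G, R, U}.
Parents of each child, excluding C:
  G: —
  U: Q
  R: B, Q
MB(C) = {B, G, Q, R, U}.
Comparing with the claimed set, Q is missing.

Q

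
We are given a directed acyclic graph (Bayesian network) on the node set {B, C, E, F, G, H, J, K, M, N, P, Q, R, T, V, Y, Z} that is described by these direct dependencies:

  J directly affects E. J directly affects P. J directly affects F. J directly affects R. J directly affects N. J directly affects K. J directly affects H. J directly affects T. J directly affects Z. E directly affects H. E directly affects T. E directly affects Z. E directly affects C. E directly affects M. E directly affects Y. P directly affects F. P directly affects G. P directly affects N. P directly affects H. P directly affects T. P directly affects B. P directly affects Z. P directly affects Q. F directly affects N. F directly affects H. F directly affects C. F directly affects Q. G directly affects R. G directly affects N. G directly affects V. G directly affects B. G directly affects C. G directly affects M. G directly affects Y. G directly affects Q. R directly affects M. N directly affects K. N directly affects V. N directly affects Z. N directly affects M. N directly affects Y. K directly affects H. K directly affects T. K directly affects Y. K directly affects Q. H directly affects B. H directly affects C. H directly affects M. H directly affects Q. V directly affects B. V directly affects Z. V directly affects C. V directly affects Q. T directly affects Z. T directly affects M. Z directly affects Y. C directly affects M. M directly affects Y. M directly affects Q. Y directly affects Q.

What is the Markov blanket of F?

F's parents: J, P.
Ch(F) = {C, H, N, Q}.
Parents of each child, excluding F:
  N's other parents are G, J, P.
  parents(H) \ {F} = {E, J, K, P}.
  C also has parents E, G, H, V.
  Q's other parents are G, H, K, M, P, V, Y.
Union: {J, P} ∪ {C, H, N, Q} ∪ {E, G, H, J, K, M, P, V, Y} = {C, E, G, H, J, K, M, N, P, Q, V, Y}.

{C, E, G, H, J, K, M, N, P, Q, V, Y}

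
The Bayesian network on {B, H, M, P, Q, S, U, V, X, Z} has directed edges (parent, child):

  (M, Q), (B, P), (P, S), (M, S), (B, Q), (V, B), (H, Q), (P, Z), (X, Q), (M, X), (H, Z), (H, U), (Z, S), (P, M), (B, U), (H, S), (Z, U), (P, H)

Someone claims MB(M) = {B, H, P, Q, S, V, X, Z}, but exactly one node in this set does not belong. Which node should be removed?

Ch(M) = {Q, S, X}.
Pa(M) = {P}.
Co-parents of M (other parents of its children):
  X: —
  Q: B, H, X
  S: H, P, Z
MB(M) = {B, H, P, Q, S, X, Z}.
V is neither a parent, child, nor co-parent of M, so it does not belong.

V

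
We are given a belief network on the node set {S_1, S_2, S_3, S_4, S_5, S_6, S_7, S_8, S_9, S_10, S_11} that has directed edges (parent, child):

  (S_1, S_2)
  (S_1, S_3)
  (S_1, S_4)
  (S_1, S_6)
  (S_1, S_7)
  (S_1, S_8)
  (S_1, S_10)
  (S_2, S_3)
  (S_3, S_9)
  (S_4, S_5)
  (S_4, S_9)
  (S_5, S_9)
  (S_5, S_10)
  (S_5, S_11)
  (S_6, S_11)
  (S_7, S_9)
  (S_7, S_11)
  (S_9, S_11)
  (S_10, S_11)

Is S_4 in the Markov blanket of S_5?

Yes

S_4 is a parent of S_5.
So S_4 ∈ MB(S_5).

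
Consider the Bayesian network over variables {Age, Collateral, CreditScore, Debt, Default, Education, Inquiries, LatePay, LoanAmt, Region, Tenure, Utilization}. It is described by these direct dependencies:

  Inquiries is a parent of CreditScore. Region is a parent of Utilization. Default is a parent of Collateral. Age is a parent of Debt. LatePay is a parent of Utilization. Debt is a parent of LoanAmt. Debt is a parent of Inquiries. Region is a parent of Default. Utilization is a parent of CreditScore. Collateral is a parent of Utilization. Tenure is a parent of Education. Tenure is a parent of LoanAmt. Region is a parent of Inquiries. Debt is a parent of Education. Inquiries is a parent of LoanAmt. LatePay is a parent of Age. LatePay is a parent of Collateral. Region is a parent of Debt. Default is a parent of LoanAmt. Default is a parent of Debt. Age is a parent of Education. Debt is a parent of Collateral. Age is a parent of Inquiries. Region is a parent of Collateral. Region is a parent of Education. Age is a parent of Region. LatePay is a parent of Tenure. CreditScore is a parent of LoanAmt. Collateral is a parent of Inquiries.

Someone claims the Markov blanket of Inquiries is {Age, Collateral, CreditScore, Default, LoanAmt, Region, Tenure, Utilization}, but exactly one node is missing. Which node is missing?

Debt

By definition, MB(Inquiries) is built from Inquiries's parents, Inquiries's children, and the co-parents of Inquiries.
Inquiries's parents: Age, Collateral, Debt, Region.
Inquiries's children: CreditScore, LoanAmt.
For each child, the remaining parents (spouses of Inquiries):
  CreditScore's other parent is Utilization.
  LoanAmt's other parents are CreditScore, Debt, Default, Tenure.
MB(Inquiries) = {Age, Collateral, CreditScore, Debt, Default, LoanAmt, Region, Tenure, Utilization}.
Comparing with the claimed set, Debt is missing.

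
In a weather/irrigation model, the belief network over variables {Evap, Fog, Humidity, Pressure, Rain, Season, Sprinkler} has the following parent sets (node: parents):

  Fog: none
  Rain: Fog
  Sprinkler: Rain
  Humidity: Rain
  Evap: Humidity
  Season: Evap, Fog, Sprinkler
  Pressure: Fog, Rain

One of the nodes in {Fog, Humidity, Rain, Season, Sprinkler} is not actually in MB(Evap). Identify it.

Rain

Recall MB(v) = parents ∪ children ∪ spouses, where spouses are the other parents of v's children.
Evap has parent Humidity.
Ch(Evap) = {Season}.
Co-parents of Evap (other parents of its children):
  Season: Fog, Sprinkler
MB(Evap) = {Fog, Humidity, Season, Sprinkler}.
Rain is neither a parent, child, nor co-parent of Evap, so it does not belong.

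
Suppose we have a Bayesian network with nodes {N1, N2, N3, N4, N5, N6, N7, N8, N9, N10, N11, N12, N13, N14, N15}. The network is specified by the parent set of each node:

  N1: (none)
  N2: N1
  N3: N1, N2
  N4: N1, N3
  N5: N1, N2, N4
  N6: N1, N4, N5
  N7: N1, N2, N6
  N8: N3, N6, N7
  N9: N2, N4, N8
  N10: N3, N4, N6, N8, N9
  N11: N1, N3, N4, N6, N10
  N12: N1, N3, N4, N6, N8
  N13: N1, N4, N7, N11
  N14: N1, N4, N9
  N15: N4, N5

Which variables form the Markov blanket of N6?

Recall MB(v) = parents ∪ children ∪ spouses, where spouses are the other parents of v's children.
Pa(N6) = {N1, N4, N5}.
N6's children: N7, N8, N10, N11, N12.
For each child, the remaining parents (spouses of N6):
  parents(N7) \ {N6} = {N1, N2}.
  N8's other parents are N3, N7.
  parents(N10) \ {N6} = {N3, N4, N8, N9}.
  N11 also has parents N1, N3, N4, N10.
  N12 also has parents N1, N3, N4, N8.
MB(N6) = {N1, N2, N3, N4, N5, N7, N8, N9, N10, N11, N12}.

{N1, N2, N3, N4, N5, N7, N8, N9, N10, N11, N12}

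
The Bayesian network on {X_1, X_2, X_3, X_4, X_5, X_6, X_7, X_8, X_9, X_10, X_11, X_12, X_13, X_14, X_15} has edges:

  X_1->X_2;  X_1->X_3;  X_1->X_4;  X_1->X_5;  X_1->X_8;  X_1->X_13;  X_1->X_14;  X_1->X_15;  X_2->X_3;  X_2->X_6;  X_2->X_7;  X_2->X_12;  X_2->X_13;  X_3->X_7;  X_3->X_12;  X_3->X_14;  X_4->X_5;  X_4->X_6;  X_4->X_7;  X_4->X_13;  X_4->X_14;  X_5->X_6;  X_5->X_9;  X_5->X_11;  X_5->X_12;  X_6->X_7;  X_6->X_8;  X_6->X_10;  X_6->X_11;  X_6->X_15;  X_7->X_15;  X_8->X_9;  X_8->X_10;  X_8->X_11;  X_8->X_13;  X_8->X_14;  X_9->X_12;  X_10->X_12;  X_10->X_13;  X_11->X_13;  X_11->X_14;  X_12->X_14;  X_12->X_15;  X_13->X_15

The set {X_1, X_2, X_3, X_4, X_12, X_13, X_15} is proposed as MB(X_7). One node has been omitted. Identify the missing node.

By definition, MB(X_7) is built from X_7's parents, X_7's children, and the co-parents of X_7.
Children of X_7: X_15.
X_7 has parents X_2, X_3, X_4, X_6.
For each child, the remaining parents (spouses of X_7):
  parents(X_15) \ {X_7} = {X_1, X_6, X_12, X_13}.
MB(X_7) = {X_1, X_2, X_3, X_4, X_6, X_12, X_13, X_15}.
Comparing with the claimed set, X_6 is missing.

X_6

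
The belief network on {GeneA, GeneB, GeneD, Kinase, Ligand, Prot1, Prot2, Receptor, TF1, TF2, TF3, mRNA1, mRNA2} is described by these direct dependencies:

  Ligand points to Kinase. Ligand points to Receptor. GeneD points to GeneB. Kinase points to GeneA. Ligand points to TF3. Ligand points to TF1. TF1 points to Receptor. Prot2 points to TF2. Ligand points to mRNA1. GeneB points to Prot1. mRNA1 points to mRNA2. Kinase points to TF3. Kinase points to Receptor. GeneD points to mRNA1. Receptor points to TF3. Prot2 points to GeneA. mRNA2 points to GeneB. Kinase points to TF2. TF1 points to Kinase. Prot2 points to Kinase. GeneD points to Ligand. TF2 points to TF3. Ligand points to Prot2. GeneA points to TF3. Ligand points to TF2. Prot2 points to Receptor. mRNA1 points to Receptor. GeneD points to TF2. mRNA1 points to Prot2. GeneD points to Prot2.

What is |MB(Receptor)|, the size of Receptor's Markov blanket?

8

The Markov blanket of a node is its parents, its children, and the other parents of its children.
Pa(Receptor) = {Kinase, Ligand, Prot2, TF1, mRNA1}.
Children of Receptor: TF3.
Other parents of Receptor's children:
  TF3: GeneA, Kinase, Ligand, TF2
MB(Receptor) = {GeneA, Kinase, Ligand, Prot2, TF1, TF2, TF3, mRNA1}, which has 8 nodes.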